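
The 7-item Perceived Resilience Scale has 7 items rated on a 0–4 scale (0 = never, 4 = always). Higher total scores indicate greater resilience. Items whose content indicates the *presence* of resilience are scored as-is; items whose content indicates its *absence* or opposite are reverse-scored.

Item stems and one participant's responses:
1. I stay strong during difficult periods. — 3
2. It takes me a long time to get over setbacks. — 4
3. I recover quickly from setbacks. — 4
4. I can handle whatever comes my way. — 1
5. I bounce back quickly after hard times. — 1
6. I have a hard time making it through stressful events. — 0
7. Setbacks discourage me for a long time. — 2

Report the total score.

15

Items 2, 6, 7 describe the absence/opposite of resilience → reverse-score.
reverse-coded value = 4 − response.
  item 1: 3
  item 2: 4 − 4 = 0
  item 3: 4
  item 4: 1
  item 5: 1
  item 6: 4 − 0 = 4
  item 7: 4 − 2 = 2
Total = 3 + 0 + 4 + 1 + 1 + 4 + 2 = 15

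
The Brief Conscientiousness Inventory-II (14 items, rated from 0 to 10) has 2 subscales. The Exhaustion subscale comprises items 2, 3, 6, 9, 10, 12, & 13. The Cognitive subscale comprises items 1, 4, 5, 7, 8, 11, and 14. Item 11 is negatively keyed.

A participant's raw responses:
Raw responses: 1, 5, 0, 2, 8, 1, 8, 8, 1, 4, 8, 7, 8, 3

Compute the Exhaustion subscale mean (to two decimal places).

Exhaustion items: 2, 3, 6, 9, 10, 12, 13.
  item 2: 5
  item 3: 0
  item 6: 1
  item 9: 1
  item 10: 4
  item 12: 7
  item 13: 8
Sum = 5 + 0 + 1 + 1 + 4 + 7 + 8 = 26
Mean = 26 / 7 = 3.71

3.71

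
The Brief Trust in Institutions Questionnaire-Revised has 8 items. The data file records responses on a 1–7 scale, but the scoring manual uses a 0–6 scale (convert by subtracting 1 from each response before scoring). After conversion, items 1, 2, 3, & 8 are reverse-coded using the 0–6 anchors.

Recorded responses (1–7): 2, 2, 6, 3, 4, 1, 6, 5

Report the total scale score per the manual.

Convert to 0–6: 1, 1, 5, 2, 3, 0, 5, 4
Reverse-coded (reversed = (0+6) − raw = 6 − raw):
  item 1: 6 − 1 = 5
  item 2: 6 − 1 = 5
  item 3: 6 − 5 = 1
  item 8: 6 − 4 = 2
Scored: 5, 5, 1, 2, 3, 0, 5, 2
Total = 23

23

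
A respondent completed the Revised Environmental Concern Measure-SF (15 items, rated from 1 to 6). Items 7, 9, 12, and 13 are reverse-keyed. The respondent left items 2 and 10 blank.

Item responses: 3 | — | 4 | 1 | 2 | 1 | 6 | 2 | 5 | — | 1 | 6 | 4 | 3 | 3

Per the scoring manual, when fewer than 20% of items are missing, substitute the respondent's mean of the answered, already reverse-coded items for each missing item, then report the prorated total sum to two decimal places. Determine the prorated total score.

Reverse-coded (reverse-coded value = 7 − response):
  item 7: 7 − 6 = 1
  item 9: 7 − 5 = 2
  item 12: 7 − 6 = 1
  item 13: 7 − 4 = 3
Completed scored items (13 of 15): 3, 4, 1, 2, 1, 1, 2, 2, 1, 1, 3, 3, 3; sum = 27.
Person mean = 27 / 13 ≈ 2.0769
Prorated total = (27 / 13) × 15 = 31.15 (to 2 dp)

31.15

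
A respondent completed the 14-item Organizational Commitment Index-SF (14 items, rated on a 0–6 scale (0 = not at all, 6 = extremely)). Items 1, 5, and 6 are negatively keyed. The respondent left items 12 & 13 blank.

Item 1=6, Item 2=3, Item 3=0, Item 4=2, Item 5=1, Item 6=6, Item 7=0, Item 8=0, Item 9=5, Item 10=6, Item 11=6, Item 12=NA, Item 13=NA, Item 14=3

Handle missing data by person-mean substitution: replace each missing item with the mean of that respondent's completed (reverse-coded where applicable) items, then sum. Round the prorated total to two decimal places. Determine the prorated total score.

35.00

Reverse-coded (on a 0–6 scale, reversed = 6 − raw):
  item 1: 6 − 6 = 0
  item 5: 6 − 1 = 5
  item 6: 6 − 6 = 0
Completed scored items (12 of 14): 0, 3, 0, 2, 5, 0, 0, 0, 5, 6, 6, 3; sum = 30.
Person mean = 30 / 12 ≈ 2.5000
Prorated total = (30 / 12) × 14 = 35.00 (to 2 dp)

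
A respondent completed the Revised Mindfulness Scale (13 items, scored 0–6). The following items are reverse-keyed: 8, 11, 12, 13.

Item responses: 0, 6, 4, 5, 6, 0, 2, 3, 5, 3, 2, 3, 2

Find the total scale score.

Reversing items 8, 11, 12, and 13 with 6 − raw:
Total = 0 + 6 + 4 + 5 + 6 + 0 + 2 + (6−3) + 5 + 3 + (6−2) + (6−3) + (6−2)
      = 0 + 6 + 4 + 5 + 6 + 0 + 2 + 3 + 5 + 3 + 4 + 3 + 4 = 45

45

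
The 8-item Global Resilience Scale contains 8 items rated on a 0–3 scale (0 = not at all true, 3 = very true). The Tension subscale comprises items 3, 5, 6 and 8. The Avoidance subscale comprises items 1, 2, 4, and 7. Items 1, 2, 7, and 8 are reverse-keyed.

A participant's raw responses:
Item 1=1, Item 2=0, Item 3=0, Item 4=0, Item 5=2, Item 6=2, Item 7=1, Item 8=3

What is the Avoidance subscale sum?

Avoidance items: 1, 2, 4, 7.
Of these, items 1, 2, & 7 are reverse-keyed; reversed = (0+3) − raw = 3 − raw.
  item 1: 3 − 1 = 2
  item 2: 3 − 0 = 3
  item 4: 0
  item 7: 3 − 1 = 2
Sum = 2 + 3 + 0 + 2 = 7

7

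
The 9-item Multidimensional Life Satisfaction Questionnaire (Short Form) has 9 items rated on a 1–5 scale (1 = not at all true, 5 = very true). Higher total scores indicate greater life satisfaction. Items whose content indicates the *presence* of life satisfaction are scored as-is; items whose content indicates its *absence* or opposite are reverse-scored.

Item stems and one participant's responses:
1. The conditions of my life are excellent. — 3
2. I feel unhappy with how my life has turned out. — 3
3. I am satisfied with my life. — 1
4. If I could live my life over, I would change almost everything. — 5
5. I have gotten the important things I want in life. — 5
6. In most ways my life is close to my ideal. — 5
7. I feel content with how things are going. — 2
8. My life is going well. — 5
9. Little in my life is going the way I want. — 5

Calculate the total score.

26

Items 2, 4, 9 describe the absence/opposite of life satisfaction → reverse-score.
reverse-coded value = 6 − response.
  item 1: 3
  item 2: 6 − 3 = 3
  item 3: 1
  item 4: 6 − 5 = 1
  item 5: 5
  item 6: 5
  item 7: 2
  item 8: 5
  item 9: 6 − 5 = 1
Total = 3 + 3 + 1 + 1 + 5 + 5 + 2 + 5 + 1 = 26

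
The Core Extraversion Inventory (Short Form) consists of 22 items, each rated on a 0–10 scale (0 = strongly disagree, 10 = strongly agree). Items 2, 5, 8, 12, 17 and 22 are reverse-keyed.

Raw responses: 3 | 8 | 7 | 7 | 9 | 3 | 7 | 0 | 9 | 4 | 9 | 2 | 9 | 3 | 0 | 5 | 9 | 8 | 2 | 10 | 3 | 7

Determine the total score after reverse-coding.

Reverse-coded items (reversed = (0+10) − raw = 10 − raw):
  item 2: 10 − 8 = 2
  item 5: 10 − 9 = 1
  item 8: 10 − 0 = 10
  item 12: 10 − 2 = 8
  item 17: 10 − 9 = 1
  item 22: 10 − 7 = 3
After reverse-coding: 3, 2, 7, 7, 1, 3, 7, 10, 9, 4, 9, 8, 9, 3, 0, 5, 1, 8, 2, 10, 3, 3
Total = 3 + 2 + 7 + 7 + 1 + 3 + 7 + 10 + 9 + 4 + 9 + 8 + 9 + 3 + 0 + 5 + 1 + 8 + 2 + 10 + 3 + 3 = 114

114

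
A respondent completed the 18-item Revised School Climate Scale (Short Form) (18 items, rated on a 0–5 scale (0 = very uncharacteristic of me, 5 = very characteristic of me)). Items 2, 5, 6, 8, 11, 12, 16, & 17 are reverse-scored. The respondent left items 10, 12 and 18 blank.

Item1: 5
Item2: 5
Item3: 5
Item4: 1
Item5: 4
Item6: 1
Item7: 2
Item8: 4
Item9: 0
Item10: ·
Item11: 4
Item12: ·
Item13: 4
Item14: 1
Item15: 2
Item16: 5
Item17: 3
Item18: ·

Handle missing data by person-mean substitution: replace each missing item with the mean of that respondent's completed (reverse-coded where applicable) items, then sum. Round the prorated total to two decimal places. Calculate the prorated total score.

Reverse-coded (on a 0–5 scale, reversed = 5 − raw):
  item 2: 5 − 5 = 0
  item 5: 5 − 4 = 1
  item 6: 5 − 1 = 4
  item 8: 5 − 4 = 1
  item 11: 5 − 4 = 1
  item 16: 5 − 5 = 0
  item 17: 5 − 3 = 2
Completed scored items (15 of 18): 5, 0, 5, 1, 1, 4, 2, 1, 0, 1, 4, 1, 2, 0, 2; sum = 29.
Person mean = 29 / 15 ≈ 1.9333
Prorated total = (29 / 15) × 18 = 34.80 (to 2 dp)

34.80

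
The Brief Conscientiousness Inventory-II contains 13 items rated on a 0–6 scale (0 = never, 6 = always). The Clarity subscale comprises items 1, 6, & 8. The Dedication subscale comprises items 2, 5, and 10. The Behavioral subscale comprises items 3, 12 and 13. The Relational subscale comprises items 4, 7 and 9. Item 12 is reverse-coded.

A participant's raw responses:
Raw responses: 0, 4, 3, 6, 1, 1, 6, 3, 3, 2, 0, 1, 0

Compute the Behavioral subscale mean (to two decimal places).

2.67

Behavioral items: 3, 12, 13.
Of these, item 12 is reverse-coded; reversed = (0+6) − raw = 6 − raw.
  item 3: 3
  item 12: 6 − 1 = 5
  item 13: 0
Sum = 3 + 5 + 0 = 8
Mean = 8 / 3 = 2.67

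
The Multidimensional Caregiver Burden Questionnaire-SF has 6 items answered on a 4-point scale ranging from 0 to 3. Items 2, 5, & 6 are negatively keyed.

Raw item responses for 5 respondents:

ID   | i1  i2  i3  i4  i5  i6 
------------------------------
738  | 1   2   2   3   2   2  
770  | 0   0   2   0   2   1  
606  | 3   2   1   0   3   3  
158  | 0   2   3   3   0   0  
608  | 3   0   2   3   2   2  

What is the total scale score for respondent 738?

Respondent 738 raw: 1, 2, 2, 3, 2, 2.
Reverse-coded (reverse-coded value = 3 − response):
  item 1: 1
  item 2: 3 − 2 = 1
  item 3: 2
  item 4: 3
  item 5: 3 − 2 = 1
  item 6: 3 − 2 = 1
Sum = 1 + 1 + 2 + 3 + 1 + 1 = 9

9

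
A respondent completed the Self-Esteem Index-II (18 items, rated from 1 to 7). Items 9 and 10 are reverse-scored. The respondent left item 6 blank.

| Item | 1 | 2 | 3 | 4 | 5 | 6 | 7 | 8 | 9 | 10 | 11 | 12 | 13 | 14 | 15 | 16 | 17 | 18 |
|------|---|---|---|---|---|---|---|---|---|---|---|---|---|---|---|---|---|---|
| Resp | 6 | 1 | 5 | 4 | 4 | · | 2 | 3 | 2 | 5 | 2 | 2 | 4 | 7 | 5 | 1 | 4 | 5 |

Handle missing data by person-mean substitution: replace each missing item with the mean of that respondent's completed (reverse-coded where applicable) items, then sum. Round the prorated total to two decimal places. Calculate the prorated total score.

67.76

Reverse-coded (on a 1–7 scale, reversed = 8 − raw):
  item 9: 8 − 2 = 6
  item 10: 8 − 5 = 3
Completed scored items (17 of 18): 6, 1, 5, 4, 4, 2, 3, 6, 3, 2, 2, 4, 7, 5, 1, 4, 5; sum = 64.
Person mean = 64 / 17 ≈ 3.7647
Prorated total = (64 / 17) × 18 = 67.76 (to 2 dp)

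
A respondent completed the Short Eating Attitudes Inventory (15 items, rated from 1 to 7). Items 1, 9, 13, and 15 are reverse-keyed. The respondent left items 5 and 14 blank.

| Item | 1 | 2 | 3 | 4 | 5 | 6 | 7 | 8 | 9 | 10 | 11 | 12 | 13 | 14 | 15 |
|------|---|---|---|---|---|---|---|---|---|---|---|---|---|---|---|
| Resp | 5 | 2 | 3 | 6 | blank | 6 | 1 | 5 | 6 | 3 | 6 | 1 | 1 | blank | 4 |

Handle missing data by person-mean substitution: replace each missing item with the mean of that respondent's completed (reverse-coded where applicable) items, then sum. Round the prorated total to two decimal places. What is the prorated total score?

56.54

Reverse-coded (reversed = (1+7) − raw = 8 − raw):
  item 1: 8 − 5 = 3
  item 9: 8 − 6 = 2
  item 13: 8 − 1 = 7
  item 15: 8 − 4 = 4
Completed scored items (13 of 15): 3, 2, 3, 6, 6, 1, 5, 2, 3, 6, 1, 7, 4; sum = 49.
Person mean = 49 / 13 ≈ 3.7692
Prorated total = (49 / 13) × 15 = 56.54 (to 2 dp)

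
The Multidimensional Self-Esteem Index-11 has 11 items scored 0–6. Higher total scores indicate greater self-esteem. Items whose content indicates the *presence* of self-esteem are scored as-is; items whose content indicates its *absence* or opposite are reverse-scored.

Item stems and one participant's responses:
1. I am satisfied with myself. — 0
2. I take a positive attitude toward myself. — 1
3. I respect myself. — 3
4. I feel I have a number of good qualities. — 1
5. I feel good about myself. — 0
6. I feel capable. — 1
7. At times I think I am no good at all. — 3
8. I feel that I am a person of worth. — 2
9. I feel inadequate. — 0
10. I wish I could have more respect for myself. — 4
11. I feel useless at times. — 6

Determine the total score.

19

Items 7, 9, 10, 11 describe the absence/opposite of self-esteem → reverse-score.
on a 0–6 scale, reversed = 6 − raw.
  item 1: 0
  item 2: 1
  item 3: 3
  item 4: 1
  item 5: 0
  item 6: 1
  item 7: 6 − 3 = 3
  item 8: 2
  item 9: 6 − 0 = 6
  item 10: 6 − 4 = 2
  item 11: 6 − 6 = 0
Total = 0 + 1 + 3 + 1 + 0 + 1 + 3 + 2 + 6 + 2 + 0 = 19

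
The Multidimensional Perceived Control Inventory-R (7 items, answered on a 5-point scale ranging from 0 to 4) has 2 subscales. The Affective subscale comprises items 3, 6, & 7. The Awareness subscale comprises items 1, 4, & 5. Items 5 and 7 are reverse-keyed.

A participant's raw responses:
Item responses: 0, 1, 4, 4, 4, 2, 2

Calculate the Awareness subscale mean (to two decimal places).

1.33

Awareness items: 1, 4, 5.
Of these, item 5 is reverse-keyed; reversed = (0+4) − raw = 4 − raw.
  item 1: 0
  item 4: 4
  item 5: 4 − 4 = 0
Sum = 0 + 4 + 0 = 4
Mean = 4 / 3 = 1.33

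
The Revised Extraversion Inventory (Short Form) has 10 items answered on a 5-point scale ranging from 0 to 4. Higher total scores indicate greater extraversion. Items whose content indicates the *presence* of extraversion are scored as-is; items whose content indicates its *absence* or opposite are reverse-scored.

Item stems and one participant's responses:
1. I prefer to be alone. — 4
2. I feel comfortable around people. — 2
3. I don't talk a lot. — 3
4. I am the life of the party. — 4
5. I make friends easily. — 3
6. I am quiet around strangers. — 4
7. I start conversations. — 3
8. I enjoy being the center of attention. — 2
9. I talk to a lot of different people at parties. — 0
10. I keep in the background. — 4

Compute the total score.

Items 1, 3, 6, 10 describe the absence/opposite of extraversion → reverse-score.
reversed = (0+4) − raw = 4 − raw.
  item 1: 4 − 4 = 0
  item 2: 2
  item 3: 4 − 3 = 1
  item 4: 4
  item 5: 3
  item 6: 4 − 4 = 0
  item 7: 3
  item 8: 2
  item 9: 0
  item 10: 4 − 4 = 0
Total = 0 + 2 + 1 + 4 + 3 + 0 + 3 + 2 + 0 + 0 = 15

15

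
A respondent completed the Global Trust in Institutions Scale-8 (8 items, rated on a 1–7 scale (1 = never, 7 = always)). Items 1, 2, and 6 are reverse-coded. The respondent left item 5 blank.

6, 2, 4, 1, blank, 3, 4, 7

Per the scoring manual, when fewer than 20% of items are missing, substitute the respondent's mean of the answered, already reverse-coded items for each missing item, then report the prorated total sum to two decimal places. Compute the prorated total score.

33.14

Reverse-coded (reversed = (1+7) − raw = 8 − raw):
  item 1: 8 − 6 = 2
  item 2: 8 − 2 = 6
  item 6: 8 − 3 = 5
Completed scored items (7 of 8): 2, 6, 4, 1, 5, 4, 7; sum = 29.
Person mean = 29 / 7 ≈ 4.1429
Prorated total = (29 / 7) × 8 = 33.14 (to 2 dp)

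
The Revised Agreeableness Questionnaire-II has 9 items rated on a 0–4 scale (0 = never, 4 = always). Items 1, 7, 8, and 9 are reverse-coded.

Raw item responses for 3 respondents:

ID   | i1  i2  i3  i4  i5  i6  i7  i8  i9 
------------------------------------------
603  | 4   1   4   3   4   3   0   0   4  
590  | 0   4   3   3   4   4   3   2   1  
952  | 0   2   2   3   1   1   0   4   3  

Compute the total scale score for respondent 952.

18

Respondent 952 raw: 0, 2, 2, 3, 1, 1, 0, 4, 3.
Reverse-coded (reversed = (0+4) − raw = 4 − raw):
  item 1: 4 − 0 = 4
  item 2: 2
  item 3: 2
  item 4: 3
  item 5: 1
  item 6: 1
  item 7: 4 − 0 = 4
  item 8: 4 − 4 = 0
  item 9: 4 − 3 = 1
Sum = 4 + 2 + 2 + 3 + 1 + 1 + 4 + 0 + 1 = 18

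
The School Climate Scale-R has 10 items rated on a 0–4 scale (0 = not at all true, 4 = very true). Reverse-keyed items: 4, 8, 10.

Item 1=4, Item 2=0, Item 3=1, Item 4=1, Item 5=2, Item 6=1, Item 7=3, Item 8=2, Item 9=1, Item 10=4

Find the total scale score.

Reversing items 4, 8, and 10 with 4 − raw:
Total = 4 + 0 + 1 + (4−1) + 2 + 1 + 3 + (4−2) + 1 + (4−4)
      = 4 + 0 + 1 + 3 + 2 + 1 + 3 + 2 + 1 + 0 = 17

17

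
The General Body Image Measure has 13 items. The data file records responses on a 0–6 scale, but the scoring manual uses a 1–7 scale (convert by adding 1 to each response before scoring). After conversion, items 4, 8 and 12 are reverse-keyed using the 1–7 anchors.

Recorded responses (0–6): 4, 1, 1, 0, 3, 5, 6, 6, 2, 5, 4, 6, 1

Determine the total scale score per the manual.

51

Convert to 1–7: 5, 2, 2, 1, 4, 6, 7, 7, 3, 6, 5, 7, 2
Reverse-coded (reversed = (1+7) − raw = 8 − raw):
  item 4: 8 − 1 = 7
  item 8: 8 − 7 = 1
  item 12: 8 − 7 = 1
Scored: 5, 2, 2, 7, 4, 6, 7, 1, 3, 6, 5, 1, 2
Total = 51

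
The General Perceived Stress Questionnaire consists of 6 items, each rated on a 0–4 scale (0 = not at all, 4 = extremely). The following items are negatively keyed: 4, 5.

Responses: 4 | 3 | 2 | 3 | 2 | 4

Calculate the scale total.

16

Reverse-coded items (reversed = (0+4) − raw = 4 − raw):
  item 4: 4 − 3 = 1
  item 5: 4 − 2 = 2
Scored responses: 4, 3, 2, 1, 2, 4
Total = 4 + 3 + 2 + 1 + 2 + 4 = 16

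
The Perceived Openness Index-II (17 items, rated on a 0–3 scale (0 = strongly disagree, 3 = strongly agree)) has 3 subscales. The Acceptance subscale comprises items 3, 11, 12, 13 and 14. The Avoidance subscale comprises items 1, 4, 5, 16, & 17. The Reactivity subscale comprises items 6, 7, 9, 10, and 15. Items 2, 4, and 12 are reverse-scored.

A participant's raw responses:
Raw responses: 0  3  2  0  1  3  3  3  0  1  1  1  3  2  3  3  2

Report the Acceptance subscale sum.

Acceptance items: 3, 11, 12, 13, 14.
Of these, item 12 is reverse-scored; reversed = (0+3) − raw = 3 − raw.
  item 3: 2
  item 11: 1
  item 12: 3 − 1 = 2
  item 13: 3
  item 14: 2
Sum = 2 + 1 + 2 + 3 + 2 = 10

10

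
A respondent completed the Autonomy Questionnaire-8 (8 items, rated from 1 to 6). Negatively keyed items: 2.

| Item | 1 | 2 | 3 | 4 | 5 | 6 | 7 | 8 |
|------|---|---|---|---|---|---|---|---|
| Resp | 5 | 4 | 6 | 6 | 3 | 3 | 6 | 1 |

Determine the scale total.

Apply reverse scoring (on a 1–6 scale, reversed = 7 − raw):
  item 2: 7 − 4 = 3
Scored items: 5, 3, 6, 6, 3, 3, 6, 1
Total = 5 + 3 + 6 + 6 + 3 + 3 + 6 + 1 = 33

33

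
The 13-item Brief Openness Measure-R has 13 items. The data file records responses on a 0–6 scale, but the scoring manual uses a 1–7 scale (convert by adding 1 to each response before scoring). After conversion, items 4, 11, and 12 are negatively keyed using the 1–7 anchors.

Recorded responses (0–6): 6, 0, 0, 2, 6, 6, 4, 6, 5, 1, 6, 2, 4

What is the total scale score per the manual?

59

Convert to 1–7: 7, 1, 1, 3, 7, 7, 5, 7, 6, 2, 7, 3, 5
Reverse-coded (reversed = (1+7) − raw = 8 − raw):
  item 4: 8 − 3 = 5
  item 11: 8 − 7 = 1
  item 12: 8 − 3 = 5
Scored: 7, 1, 1, 5, 7, 7, 5, 7, 6, 2, 1, 5, 5
Total = 59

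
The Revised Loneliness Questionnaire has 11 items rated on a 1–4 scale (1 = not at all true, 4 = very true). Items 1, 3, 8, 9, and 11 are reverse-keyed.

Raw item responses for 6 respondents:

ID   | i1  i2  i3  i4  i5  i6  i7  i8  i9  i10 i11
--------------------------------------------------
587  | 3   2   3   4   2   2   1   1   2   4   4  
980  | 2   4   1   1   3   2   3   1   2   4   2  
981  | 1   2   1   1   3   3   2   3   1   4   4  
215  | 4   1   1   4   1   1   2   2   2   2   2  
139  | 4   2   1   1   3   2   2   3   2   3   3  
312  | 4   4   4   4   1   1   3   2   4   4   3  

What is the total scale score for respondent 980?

Respondent 980 raw: 2, 4, 1, 1, 3, 2, 3, 1, 2, 4, 2.
Reverse-coded (reversed = (1+4) − raw = 5 − raw):
  item 1: 5 − 2 = 3
  item 2: 4
  item 3: 5 − 1 = 4
  item 4: 1
  item 5: 3
  item 6: 2
  item 7: 3
  item 8: 5 − 1 = 4
  item 9: 5 − 2 = 3
  item 10: 4
  item 11: 5 − 2 = 3
Sum = 3 + 4 + 4 + 1 + 3 + 2 + 3 + 4 + 3 + 4 + 3 = 34

34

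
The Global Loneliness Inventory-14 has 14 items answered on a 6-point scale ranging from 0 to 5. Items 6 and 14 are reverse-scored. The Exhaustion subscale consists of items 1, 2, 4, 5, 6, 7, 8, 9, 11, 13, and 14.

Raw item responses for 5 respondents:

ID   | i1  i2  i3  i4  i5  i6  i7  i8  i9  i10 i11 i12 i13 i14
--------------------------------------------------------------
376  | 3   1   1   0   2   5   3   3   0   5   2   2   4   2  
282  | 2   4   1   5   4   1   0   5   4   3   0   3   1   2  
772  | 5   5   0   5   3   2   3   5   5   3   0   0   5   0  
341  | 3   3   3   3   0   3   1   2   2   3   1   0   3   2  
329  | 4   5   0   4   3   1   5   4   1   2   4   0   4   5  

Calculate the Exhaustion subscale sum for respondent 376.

Respondent 376 raw: 3, 1, 1, 0, 2, 5, 3, 3, 0, 5, 2, 2, 4, 2.
Exhaustion items: 1, 2, 4, 5, 6, 7, 8, 9, 11, 13, 14.
Reverse-coded (on a 0–5 scale, reversed = 5 − raw):
  item 1: 3
  item 2: 1
  item 4: 0
  item 5: 2
  item 6: 5 − 5 = 0
  item 7: 3
  item 8: 3
  item 9: 0
  item 11: 2
  item 13: 4
  item 14: 5 − 2 = 3
Sum = 3 + 1 + 0 + 2 + 0 + 3 + 3 + 0 + 2 + 4 + 3 = 21

21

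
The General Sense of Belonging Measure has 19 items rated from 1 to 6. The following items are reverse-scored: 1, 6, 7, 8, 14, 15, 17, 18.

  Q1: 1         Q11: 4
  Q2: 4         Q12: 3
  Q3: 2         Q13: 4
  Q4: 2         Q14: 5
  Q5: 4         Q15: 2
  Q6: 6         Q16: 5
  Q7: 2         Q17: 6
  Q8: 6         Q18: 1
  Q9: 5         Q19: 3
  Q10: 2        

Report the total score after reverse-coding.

Reverse-scored items use 7 − raw:
  item 1: 7 − 1 = 6
  item 6: 7 − 6 = 1
  item 7: 7 − 2 = 5
  item 8: 7 − 6 = 1
  item 14: 7 − 5 = 2
  item 15: 7 − 2 = 5
  item 17: 7 − 6 = 1
  item 18: 7 − 1 = 6
Scored items: 6, 4, 2, 2, 4, 1, 5, 1, 5, 2, 4, 3, 4, 2, 5, 5, 1, 6, 3
Total = 6 + 4 + 2 + 2 + 4 + 1 + 5 + 1 + 5 + 2 + 4 + 3 + 4 + 2 + 5 + 5 + 1 + 6 + 3 = 65

65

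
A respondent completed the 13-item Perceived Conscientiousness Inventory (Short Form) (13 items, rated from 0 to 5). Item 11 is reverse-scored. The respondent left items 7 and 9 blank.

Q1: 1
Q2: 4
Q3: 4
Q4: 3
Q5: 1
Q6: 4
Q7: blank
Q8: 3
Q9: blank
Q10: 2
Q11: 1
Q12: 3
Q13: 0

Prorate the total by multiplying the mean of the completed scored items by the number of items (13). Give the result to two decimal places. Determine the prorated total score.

34.27

Reverse-coded (reverse-coded value = 5 − response):
  item 11: 5 − 1 = 4
Completed scored items (11 of 13): 1, 4, 4, 3, 1, 4, 3, 2, 4, 3, 0; sum = 29.
Person mean = 29 / 11 ≈ 2.6364
Prorated total = (29 / 11) × 13 = 34.27 (to 2 dp)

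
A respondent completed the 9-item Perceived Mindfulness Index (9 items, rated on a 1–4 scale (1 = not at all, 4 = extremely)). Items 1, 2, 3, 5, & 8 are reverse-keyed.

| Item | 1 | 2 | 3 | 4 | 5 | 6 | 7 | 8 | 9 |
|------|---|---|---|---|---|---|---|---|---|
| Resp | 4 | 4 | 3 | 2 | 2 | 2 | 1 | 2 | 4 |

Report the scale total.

Apply reverse scoring (reverse-coded value = 5 − response):
  item 1: 5 − 4 = 1
  item 2: 5 − 4 = 1
  item 3: 5 − 3 = 2
  item 5: 5 − 2 = 3
  item 8: 5 − 2 = 3
After reverse-coding: 1, 1, 2, 2, 3, 2, 1, 3, 4
Total = 1 + 1 + 2 + 2 + 3 + 2 + 1 + 3 + 4 = 19

19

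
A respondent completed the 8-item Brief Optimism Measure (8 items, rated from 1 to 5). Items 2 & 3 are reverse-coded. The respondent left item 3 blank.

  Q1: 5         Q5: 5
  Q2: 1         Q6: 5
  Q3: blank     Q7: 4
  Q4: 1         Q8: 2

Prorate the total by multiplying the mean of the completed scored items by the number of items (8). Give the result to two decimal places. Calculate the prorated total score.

Reverse-coded (reverse-coded value = 6 − response):
  item 2: 6 − 1 = 5
Completed scored items (7 of 8): 5, 5, 1, 5, 5, 4, 2; sum = 27.
Person mean = 27 / 7 ≈ 3.8571
Prorated total = (27 / 7) × 8 = 30.86 (to 2 dp)

30.86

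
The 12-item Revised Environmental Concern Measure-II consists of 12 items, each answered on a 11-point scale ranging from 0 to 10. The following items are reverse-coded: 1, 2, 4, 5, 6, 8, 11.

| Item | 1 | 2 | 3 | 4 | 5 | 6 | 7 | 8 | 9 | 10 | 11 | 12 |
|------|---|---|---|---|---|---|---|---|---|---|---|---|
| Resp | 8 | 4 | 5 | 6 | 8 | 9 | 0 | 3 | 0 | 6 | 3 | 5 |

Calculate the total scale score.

45

Apply reverse scoring (reversed = (0+10) − raw = 10 − raw):
  item 1: 10 − 8 = 2
  item 2: 10 − 4 = 6
  item 4: 10 − 6 = 4
  item 5: 10 − 8 = 2
  item 6: 10 − 9 = 1
  item 8: 10 − 3 = 7
  item 11: 10 − 3 = 7
Scored responses: 2, 6, 5, 4, 2, 1, 0, 7, 0, 6, 7, 5
Total = 2 + 6 + 5 + 4 + 2 + 1 + 0 + 7 + 0 + 6 + 7 + 5 = 45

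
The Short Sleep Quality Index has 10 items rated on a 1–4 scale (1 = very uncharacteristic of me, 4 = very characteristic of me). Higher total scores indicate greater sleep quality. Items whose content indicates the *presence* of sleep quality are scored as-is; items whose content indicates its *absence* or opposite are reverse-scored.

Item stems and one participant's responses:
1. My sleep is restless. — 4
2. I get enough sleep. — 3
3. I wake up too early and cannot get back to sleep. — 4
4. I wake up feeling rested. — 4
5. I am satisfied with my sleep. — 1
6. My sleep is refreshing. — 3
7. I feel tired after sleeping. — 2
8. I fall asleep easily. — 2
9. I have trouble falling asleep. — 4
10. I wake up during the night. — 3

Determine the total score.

21

Items 1, 3, 7, 9, 10 describe the absence/opposite of sleep quality → reverse-score.
on a 1–4 scale, reversed = 5 − raw.
  item 1: 5 − 4 = 1
  item 2: 3
  item 3: 5 − 4 = 1
  item 4: 4
  item 5: 1
  item 6: 3
  item 7: 5 − 2 = 3
  item 8: 2
  item 9: 5 − 4 = 1
  item 10: 5 − 3 = 2
Total = 1 + 3 + 1 + 4 + 1 + 3 + 3 + 2 + 1 + 2 = 21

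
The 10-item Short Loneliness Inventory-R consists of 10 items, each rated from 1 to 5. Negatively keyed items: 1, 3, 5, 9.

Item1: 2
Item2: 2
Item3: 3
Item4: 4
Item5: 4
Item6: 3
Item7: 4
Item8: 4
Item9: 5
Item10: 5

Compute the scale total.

32

Reverse-coded items (on a 1–5 scale, reversed = 6 − raw):
  item 1: 6 − 2 = 4
  item 3: 6 − 3 = 3
  item 5: 6 − 4 = 2
  item 9: 6 − 5 = 1
Scored responses: 4, 2, 3, 4, 2, 3, 4, 4, 1, 5
Total = 4 + 2 + 3 + 4 + 2 + 3 + 4 + 4 + 1 + 5 = 32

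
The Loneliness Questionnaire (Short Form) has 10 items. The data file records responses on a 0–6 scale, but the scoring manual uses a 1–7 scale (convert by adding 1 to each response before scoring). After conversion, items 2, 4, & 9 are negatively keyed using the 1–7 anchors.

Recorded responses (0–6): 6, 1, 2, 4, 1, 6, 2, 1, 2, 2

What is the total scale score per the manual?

41

Convert to 1–7: 7, 2, 3, 5, 2, 7, 3, 2, 3, 3
Reverse-coded (reverse-coded value = 8 − response):
  item 2: 8 − 2 = 6
  item 4: 8 − 5 = 3
  item 9: 8 − 3 = 5
Scored: 7, 6, 3, 3, 2, 7, 3, 2, 5, 3
Total = 41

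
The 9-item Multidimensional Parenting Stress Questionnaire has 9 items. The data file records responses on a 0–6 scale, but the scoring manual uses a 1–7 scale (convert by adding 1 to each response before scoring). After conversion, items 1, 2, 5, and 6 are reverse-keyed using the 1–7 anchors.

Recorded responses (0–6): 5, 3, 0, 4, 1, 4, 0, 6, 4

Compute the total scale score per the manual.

Convert to 1–7: 6, 4, 1, 5, 2, 5, 1, 7, 5
Reverse-coded (on a 1–7 scale, reversed = 8 − raw):
  item 1: 8 − 6 = 2
  item 2: 8 − 4 = 4
  item 5: 8 − 2 = 6
  item 6: 8 − 5 = 3
Scored: 2, 4, 1, 5, 6, 3, 1, 7, 5
Total = 34

34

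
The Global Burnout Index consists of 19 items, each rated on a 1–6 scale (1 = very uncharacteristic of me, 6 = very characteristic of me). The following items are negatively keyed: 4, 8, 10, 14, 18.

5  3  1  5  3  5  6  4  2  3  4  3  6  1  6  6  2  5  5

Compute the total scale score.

74

Raw sum = 75. Negatively keyed items: 4, 8, 10, 14, 18; their raw sum = 18.
Each reversal replaces raw with 7 − raw, changing the total by 7 − 2·raw per item.
Total = 75 + 5·7 − 2·18 = 75 + 35 − 36 = 74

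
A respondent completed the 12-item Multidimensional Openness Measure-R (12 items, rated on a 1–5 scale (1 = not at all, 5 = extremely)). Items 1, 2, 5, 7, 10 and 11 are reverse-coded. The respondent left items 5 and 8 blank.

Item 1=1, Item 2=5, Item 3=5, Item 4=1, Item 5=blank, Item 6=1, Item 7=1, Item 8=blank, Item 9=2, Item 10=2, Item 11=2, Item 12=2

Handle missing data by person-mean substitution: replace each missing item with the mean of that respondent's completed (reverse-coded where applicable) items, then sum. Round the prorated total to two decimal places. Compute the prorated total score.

Reverse-coded (reversed = (1+5) − raw = 6 − raw):
  item 1: 6 − 1 = 5
  item 2: 6 − 5 = 1
  item 7: 6 − 1 = 5
  item 10: 6 − 2 = 4
  item 11: 6 − 2 = 4
Completed scored items (10 of 12): 5, 1, 5, 1, 1, 5, 2, 4, 4, 2; sum = 30.
Person mean = 30 / 10 ≈ 3.0000
Prorated total = (30 / 10) × 12 = 36.00 (to 2 dp)

36.00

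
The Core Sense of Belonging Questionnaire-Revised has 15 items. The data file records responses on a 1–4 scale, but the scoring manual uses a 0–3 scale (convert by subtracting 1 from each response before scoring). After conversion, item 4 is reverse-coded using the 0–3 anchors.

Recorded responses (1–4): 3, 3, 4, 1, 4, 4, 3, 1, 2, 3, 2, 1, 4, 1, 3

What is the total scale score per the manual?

27

Convert to 0–3: 2, 2, 3, 0, 3, 3, 2, 0, 1, 2, 1, 0, 3, 0, 2
Reverse-coded (on a 0–3 scale, reversed = 3 − raw):
  item 4: 3 − 0 = 3
Scored: 2, 2, 3, 3, 3, 3, 2, 0, 1, 2, 1, 0, 3, 0, 2
Total = 27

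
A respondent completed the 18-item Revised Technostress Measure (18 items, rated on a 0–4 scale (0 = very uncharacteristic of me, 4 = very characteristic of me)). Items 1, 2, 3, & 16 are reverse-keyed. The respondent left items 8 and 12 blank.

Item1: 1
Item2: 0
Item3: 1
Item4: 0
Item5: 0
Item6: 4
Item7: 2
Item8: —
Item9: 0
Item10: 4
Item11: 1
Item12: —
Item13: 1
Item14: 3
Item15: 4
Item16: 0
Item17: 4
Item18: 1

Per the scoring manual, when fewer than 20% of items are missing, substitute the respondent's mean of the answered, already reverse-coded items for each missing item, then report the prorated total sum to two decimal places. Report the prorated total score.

Reverse-coded (on a 0–4 scale, reversed = 4 − raw):
  item 1: 4 − 1 = 3
  item 2: 4 − 0 = 4
  item 3: 4 − 1 = 3
  item 16: 4 − 0 = 4
Completed scored items (16 of 18): 3, 4, 3, 0, 0, 4, 2, 0, 4, 1, 1, 3, 4, 4, 4, 1; sum = 38.
Person mean = 38 / 16 ≈ 2.3750
Prorated total = (38 / 16) × 18 = 42.75 (to 2 dp)

42.75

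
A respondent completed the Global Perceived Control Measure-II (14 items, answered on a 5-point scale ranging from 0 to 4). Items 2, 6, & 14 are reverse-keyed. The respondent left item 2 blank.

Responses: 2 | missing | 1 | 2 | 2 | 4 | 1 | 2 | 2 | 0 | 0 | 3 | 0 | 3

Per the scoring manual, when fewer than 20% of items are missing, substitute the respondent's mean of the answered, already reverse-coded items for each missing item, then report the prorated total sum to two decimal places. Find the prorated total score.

Reverse-coded (reverse-coded value = 4 − response):
  item 6: 4 − 4 = 0
  item 14: 4 − 3 = 1
Completed scored items (13 of 14): 2, 1, 2, 2, 0, 1, 2, 2, 0, 0, 3, 0, 1; sum = 16.
Person mean = 16 / 13 ≈ 1.2308
Prorated total = (16 / 13) × 14 = 17.23 (to 2 dp)

17.23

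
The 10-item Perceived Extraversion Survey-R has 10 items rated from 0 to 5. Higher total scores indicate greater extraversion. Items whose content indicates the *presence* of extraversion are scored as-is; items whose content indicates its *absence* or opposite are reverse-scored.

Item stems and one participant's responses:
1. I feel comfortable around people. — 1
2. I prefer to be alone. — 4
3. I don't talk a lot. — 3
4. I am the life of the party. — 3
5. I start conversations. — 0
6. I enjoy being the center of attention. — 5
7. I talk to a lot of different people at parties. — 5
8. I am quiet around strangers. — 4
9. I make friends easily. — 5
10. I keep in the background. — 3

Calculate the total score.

25

Items 2, 3, 8, 10 describe the absence/opposite of extraversion → reverse-score.
reverse-coded value = 5 − response.
  item 1: 1
  item 2: 5 − 4 = 1
  item 3: 5 − 3 = 2
  item 4: 3
  item 5: 0
  item 6: 5
  item 7: 5
  item 8: 5 − 4 = 1
  item 9: 5
  item 10: 5 − 3 = 2
Total = 1 + 1 + 2 + 3 + 0 + 5 + 5 + 1 + 5 + 2 = 25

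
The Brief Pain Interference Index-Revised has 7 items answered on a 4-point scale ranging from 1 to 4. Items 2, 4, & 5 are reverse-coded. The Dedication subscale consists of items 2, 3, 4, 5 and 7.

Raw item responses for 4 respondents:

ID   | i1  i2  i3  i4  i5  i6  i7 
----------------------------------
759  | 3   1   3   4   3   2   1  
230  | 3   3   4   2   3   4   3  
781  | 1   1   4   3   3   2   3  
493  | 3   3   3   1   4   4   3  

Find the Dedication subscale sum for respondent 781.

Respondent 781 raw: 1, 1, 4, 3, 3, 2, 3.
Dedication items: 2, 3, 4, 5, 7.
Reverse-coded (reverse-coded value = 5 − response):
  item 2: 5 − 1 = 4
  item 3: 4
  item 4: 5 − 3 = 2
  item 5: 5 − 3 = 2
  item 7: 3
Sum = 4 + 4 + 2 + 2 + 3 = 15

15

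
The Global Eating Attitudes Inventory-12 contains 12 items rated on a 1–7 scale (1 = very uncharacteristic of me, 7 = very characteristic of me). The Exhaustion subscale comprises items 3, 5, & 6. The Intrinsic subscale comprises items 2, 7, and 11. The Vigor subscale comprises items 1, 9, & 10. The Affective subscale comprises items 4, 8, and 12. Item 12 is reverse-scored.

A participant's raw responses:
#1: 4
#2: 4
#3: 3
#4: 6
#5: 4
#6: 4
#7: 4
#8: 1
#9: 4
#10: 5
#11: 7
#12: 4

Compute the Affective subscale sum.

11

Affective items: 4, 8, 12.
Of these, item 12 is reverse-scored; reverse-coded value = 8 − response.
  item 4: 6
  item 8: 1
  item 12: 8 − 4 = 4
Sum = 6 + 1 + 4 = 11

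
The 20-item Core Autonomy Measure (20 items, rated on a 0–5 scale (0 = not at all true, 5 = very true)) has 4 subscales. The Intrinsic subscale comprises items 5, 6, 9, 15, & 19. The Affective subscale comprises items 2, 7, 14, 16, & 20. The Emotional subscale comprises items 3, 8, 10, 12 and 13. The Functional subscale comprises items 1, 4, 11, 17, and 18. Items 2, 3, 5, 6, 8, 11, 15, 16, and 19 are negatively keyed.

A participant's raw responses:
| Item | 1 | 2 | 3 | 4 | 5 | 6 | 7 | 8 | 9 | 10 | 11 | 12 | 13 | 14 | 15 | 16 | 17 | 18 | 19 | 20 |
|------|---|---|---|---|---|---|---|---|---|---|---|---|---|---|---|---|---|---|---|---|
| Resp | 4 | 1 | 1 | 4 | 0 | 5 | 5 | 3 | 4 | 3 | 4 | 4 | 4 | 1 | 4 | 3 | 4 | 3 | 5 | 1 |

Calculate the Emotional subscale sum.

Emotional items: 3, 8, 10, 12, 13.
Of these, items 3 and 8 are negatively keyed; reverse-coded value = 5 − response.
  item 3: 5 − 1 = 4
  item 8: 5 − 3 = 2
  item 10: 3
  item 12: 4
  item 13: 4
Sum = 4 + 2 + 3 + 4 + 4 = 17

17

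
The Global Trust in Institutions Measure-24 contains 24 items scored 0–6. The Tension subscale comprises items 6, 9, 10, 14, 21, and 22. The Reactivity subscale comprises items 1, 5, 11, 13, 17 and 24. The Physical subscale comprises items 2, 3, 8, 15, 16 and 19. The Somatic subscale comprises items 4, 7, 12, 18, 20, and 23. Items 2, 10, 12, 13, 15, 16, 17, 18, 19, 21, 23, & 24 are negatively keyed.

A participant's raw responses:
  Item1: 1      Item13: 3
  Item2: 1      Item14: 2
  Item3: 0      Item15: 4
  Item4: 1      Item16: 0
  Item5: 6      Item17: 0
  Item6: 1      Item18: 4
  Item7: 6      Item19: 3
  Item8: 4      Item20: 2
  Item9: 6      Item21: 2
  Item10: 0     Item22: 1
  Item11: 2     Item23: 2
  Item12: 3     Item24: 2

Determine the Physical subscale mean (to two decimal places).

Physical items: 2, 3, 8, 15, 16, 19.
Of these, items 2, 15, 16, & 19 are negatively keyed; reversed = (0+6) − raw = 6 − raw.
  item 2: 6 − 1 = 5
  item 3: 0
  item 8: 4
  item 15: 6 − 4 = 2
  item 16: 6 − 0 = 6
  item 19: 6 − 3 = 3
Sum = 5 + 0 + 4 + 2 + 6 + 3 = 20
Mean = 20 / 6 = 3.33

3.33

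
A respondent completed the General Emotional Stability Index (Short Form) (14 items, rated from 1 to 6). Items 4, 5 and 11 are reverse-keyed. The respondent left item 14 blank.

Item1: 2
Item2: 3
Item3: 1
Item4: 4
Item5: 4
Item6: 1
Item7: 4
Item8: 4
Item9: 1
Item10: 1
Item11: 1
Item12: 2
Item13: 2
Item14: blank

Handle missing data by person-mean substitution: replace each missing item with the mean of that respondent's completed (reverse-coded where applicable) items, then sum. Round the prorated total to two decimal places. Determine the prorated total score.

35.54

Reverse-coded (on a 1–6 scale, reversed = 7 − raw):
  item 4: 7 − 4 = 3
  item 5: 7 − 4 = 3
  item 11: 7 − 1 = 6
Completed scored items (13 of 14): 2, 3, 1, 3, 3, 1, 4, 4, 1, 1, 6, 2, 2; sum = 33.
Person mean = 33 / 13 ≈ 2.5385
Prorated total = (33 / 13) × 14 = 35.54 (to 2 dp)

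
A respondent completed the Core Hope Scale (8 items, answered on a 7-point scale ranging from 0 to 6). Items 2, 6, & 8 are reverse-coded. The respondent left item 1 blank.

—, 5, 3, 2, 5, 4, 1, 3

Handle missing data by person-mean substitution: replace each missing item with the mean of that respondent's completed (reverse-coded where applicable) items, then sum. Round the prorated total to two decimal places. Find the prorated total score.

Reverse-coded (reversed = (0+6) − raw = 6 − raw):
  item 2: 6 − 5 = 1
  item 6: 6 − 4 = 2
  item 8: 6 − 3 = 3
Completed scored items (7 of 8): 1, 3, 2, 5, 2, 1, 3; sum = 17.
Person mean = 17 / 7 ≈ 2.4286
Prorated total = (17 / 7) × 8 = 19.43 (to 2 dp)

19.43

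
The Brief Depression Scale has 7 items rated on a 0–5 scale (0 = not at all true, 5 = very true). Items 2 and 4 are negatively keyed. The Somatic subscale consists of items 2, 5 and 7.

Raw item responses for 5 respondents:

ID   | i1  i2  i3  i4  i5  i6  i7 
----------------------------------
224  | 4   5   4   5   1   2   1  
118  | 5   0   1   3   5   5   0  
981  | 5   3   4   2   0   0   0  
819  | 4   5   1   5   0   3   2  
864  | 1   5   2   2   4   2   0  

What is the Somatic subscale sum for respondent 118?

Respondent 118 raw: 5, 0, 1, 3, 5, 5, 0.
Somatic items: 2, 5, 7.
Reverse-coded (reversed = (0+5) − raw = 5 − raw):
  item 2: 5 − 0 = 5
  item 5: 5
  item 7: 0
Sum = 5 + 5 + 0 = 10

10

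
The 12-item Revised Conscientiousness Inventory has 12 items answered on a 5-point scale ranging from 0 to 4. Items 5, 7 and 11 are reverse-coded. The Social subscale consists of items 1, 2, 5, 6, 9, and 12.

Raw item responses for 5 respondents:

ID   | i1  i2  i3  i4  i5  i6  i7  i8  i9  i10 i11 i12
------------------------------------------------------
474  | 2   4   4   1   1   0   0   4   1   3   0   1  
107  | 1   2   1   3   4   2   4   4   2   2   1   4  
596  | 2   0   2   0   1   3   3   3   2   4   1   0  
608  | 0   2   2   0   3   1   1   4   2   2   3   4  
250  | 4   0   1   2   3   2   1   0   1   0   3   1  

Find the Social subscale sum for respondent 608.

Respondent 608 raw: 0, 2, 2, 0, 3, 1, 1, 4, 2, 2, 3, 4.
Social items: 1, 2, 5, 6, 9, 12.
Reverse-coded (reversed = (0+4) − raw = 4 − raw):
  item 1: 0
  item 2: 2
  item 5: 4 − 3 = 1
  item 6: 1
  item 9: 2
  item 12: 4
Sum = 0 + 2 + 1 + 1 + 2 + 4 = 10

10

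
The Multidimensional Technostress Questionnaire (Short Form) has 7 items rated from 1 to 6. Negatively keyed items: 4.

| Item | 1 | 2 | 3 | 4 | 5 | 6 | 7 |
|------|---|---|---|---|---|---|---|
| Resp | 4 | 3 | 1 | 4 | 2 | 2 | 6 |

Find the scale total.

Raw sum = 22. Negatively keyed items: 4; their raw sum = 4.
Each reversal replaces raw with 7 − raw, changing the total by 7 − 2·raw per item.
Total = 22 + 1·7 − 2·4 = 22 + 7 − 8 = 21

21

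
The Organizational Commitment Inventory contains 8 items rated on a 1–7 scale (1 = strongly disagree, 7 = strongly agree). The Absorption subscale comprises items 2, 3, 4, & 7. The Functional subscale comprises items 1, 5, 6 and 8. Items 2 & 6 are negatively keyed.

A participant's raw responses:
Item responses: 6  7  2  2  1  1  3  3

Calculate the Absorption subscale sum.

Absorption items: 2, 3, 4, 7.
Of these, item 2 is negatively keyed; on a 1–7 scale, reversed = 8 − raw.
  item 2: 8 − 7 = 1
  item 3: 2
  item 4: 2
  item 7: 3
Sum = 1 + 2 + 2 + 3 = 8

8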